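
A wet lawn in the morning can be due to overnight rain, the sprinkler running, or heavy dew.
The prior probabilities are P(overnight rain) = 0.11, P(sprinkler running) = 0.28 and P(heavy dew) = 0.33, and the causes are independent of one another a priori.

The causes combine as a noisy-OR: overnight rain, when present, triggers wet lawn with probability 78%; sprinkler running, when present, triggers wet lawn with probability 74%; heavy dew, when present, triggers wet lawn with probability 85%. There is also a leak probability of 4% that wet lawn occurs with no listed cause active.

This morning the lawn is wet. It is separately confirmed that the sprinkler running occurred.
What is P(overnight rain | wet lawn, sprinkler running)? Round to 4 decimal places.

P(overnight rain | wet lawn, sprinkler running) ≈ 0.1264

Under noisy-OR, P(wet lawn | causes) = 1 − (1−0.04)·∏(1−qᵢ) over the active causes.
P(wet lawn | sprinkler running) = 0.7504·0.89·0.67 + 0.96256·0.89·0.33 + 0.945088·0.11·0.67 + 0.991763·0.11·0.33 = 0.447464 + 0.282704 + 0.069653 + 0.036001 = 0.835822
Restricting to configurations with overnight rain present: 0.069653 + 0.036001 = 0.105654.
So P(overnight rain | wet lawn, sprinkler running) = 0.105654/0.835822 ≈ 0.1264.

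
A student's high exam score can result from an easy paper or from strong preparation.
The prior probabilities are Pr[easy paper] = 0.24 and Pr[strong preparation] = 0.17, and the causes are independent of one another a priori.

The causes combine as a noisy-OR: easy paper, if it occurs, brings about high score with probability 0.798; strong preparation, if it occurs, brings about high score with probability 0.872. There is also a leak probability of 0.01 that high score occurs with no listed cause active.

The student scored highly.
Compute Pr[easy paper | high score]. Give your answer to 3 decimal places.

Under noisy-OR, P(high score | causes) = 1 − (1−0.01)·∏(1−qᵢ) over the active causes.
Enumerate the 4 (easy paper, strong preparation) configurations and weight by the priors:
  P(high score) = 0.01*0.76*0.83 + 0.87328*0.76*0.17 + 0.80002*0.24*0.83 + 0.974403*0.24*0.17
        = 0.006308 + 0.112828 + 0.159364 + 0.039756 = 0.318256
Configurations with easy paper contribute 0.199120, so
  P(easy paper | high score) = 0.199120 / 0.318256 ≈ 0.626

Pr[easy paper | high score] ≈ 0.626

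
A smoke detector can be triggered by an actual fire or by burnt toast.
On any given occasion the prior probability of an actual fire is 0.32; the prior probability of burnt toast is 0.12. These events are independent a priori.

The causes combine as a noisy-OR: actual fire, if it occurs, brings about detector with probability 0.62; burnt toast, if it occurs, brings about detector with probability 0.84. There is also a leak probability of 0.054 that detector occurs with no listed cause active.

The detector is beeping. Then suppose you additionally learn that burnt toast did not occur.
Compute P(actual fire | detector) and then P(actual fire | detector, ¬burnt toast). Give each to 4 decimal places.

Under noisy-OR, P(detector | causes) = 1 − (1−0.054)·∏(1−qᵢ) over the active causes.
Weight on actual fire=true, given the evidence: 0.180370 + 0.036191 = 0.216561
Denominator P(detector): 0.054*0.68*0.88 + 0.84864*0.68*0.12 + 0.64052*0.32*0.88 + 0.942483*0.32*0.12 = 0.318124
Posterior = 0.216561 / 0.318124 ≈ 0.6807

Now condition on the additional information:
Enumerate both values of actual fire and weight by the priors:
  P(detector | ¬burnt toast) = 0.054*0.68 + 0.64052*0.32
        = 0.036720 + 0.204966 = 0.241686
Keeping only the actual fire-present terms gives 0.204966, so
  P(actual fire | detector, ¬burnt toast) = 0.204966 / 0.241686 ≈ 0.8481
Ruling out burnt toast raises the posterior on actual fire — the flip side of explaining away.

P(actual fire | detector) ≈ 0.6807; P(actual fire | detector, ¬burnt toast) ≈ 0.8481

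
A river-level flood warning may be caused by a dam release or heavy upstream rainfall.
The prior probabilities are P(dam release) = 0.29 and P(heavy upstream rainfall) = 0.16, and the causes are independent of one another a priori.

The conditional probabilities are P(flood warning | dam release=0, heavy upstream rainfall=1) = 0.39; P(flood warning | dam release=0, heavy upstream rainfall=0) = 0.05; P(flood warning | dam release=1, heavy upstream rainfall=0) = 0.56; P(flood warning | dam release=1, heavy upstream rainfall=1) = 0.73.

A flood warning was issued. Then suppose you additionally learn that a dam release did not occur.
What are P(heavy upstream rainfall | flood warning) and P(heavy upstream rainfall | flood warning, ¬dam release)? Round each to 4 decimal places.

P(heavy upstream rainfall | flood warning) ≈ 0.3199; P(heavy upstream rainfall | flood warning, ¬dam release) ≈ 0.5977

Sum P(flood warning|·) weighted by the priors over the 4 (dam release, heavy upstream rainfall) configurations:
  P(flood warning) = 0.05*0.71*0.84 + 0.39*0.71*0.16 + 0.56*0.29*0.84 + 0.73*0.29*0.16
        = 0.029820 + 0.044304 + 0.136416 + 0.033872 = 0.244412
Keeping only the heavy upstream rainfall-present terms gives 0.078176, so
  P(heavy upstream rainfall | flood warning) = 0.078176 / 0.244412 ≈ 0.3199

Now condition on the additional information:
Sum P(flood warning|·) weighted by the priors over both values of heavy upstream rainfall:
  P(flood warning | ¬dam release) = 0.05×0.84 + 0.39×0.16
        = 0.042000 + 0.062400 = 0.104400
Configurations with heavy upstream rainfall contribute 0.062400, so
  P(heavy upstream rainfall | flood warning, ¬dam release) = 0.062400 / 0.104400 ≈ 0.5977
With dam release excluded, heavy upstream rainfall must carry more of the explanatory weight for the flood warning.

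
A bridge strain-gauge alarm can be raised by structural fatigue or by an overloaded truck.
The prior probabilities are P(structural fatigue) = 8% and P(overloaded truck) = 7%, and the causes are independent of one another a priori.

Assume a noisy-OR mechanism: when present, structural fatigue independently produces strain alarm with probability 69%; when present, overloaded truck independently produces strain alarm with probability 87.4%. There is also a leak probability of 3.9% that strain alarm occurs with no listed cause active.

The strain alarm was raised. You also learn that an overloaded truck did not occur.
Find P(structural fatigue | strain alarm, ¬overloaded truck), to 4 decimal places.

P(structural fatigue | strain alarm, ¬overloaded truck) ≈ 0.6102

Under noisy-OR, P(strain alarm | causes) = 1 − (1−0.039)·∏(1−qᵢ) over the active causes.
Enumerate both values of structural fatigue and weight by the priors:
  P(strain alarm | ¬overloaded truck) = 0.039·0.92 + 0.70209·0.08
        = 0.035880 + 0.056167 = 0.092047
Configurations with structural fatigue contribute 0.056167, so
  P(structural fatigue | strain alarm, ¬overloaded truck) = 0.056167 / 0.092047 ≈ 0.6102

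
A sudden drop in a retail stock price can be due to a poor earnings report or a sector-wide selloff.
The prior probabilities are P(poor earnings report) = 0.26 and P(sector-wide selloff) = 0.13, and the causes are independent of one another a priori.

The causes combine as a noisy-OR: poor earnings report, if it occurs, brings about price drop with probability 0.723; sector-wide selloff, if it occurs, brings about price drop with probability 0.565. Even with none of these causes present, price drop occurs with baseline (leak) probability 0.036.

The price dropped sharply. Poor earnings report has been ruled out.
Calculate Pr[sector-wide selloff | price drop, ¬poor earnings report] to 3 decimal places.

Under noisy-OR, P(price drop | causes) = 1 − (1−0.036)·∏(1−qᵢ) over the active causes.
Weight on sector-wide selloff=true, given the evidence: 0.58066*0.13 = 0.075486
Denominator P(price drop | ¬poor earnings report): 0.036*0.87 + 0.58066*0.13 = 0.106806
P(sector-wide selloff | price drop, ¬poor earnings report) = 0.075486/0.106806 ≈ 0.707

Pr[sector-wide selloff | price drop, ¬poor earnings report] ≈ 0.707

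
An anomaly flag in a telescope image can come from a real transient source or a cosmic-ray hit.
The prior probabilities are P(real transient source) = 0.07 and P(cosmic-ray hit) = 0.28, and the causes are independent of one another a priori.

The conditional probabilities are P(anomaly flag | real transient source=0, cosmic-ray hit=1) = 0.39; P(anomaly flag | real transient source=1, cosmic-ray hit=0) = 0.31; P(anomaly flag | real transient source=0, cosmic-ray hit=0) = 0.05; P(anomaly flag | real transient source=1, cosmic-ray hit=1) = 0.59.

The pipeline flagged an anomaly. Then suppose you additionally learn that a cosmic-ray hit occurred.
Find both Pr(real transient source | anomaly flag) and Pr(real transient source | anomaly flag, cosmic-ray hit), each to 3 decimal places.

Pr(real transient source | anomaly flag) ≈ 0.168; Pr(real transient source | anomaly flag, cosmic-ray hit) ≈ 0.102

Enumerate the 4 (real transient source, cosmic-ray hit) configurations and weight by the priors:
  P(anomaly flag) = 0.05·0.93·0.72 + 0.39·0.93·0.28 + 0.31·0.07·0.72 + 0.59·0.07·0.28
        = 0.033480 + 0.101556 + 0.015624 + 0.011564 = 0.162224
The terms with real transient source present sum to 0.027188, so
  P(real transient source | anomaly flag) = 0.027188 / 0.162224 ≈ 0.168

With the extra evidence:
For the numerator, keep only real transient source=true terms: 0.59×0.07 = 0.041300
Normalizer over all consistent configurations: 0.39×0.93 + 0.59×0.07 = 0.404000
Posterior = 0.041300 / 0.404000 ≈ 0.102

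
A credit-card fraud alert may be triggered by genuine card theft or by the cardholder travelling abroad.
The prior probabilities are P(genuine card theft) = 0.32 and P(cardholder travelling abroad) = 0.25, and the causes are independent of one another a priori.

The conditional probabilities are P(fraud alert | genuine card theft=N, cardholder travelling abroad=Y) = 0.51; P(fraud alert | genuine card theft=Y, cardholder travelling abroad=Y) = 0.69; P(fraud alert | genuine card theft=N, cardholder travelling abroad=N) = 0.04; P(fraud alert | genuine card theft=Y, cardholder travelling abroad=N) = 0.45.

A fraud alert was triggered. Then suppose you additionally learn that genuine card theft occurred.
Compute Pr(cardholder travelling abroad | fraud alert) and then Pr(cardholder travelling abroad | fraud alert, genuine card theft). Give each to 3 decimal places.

Pr(cardholder travelling abroad | fraud alert) ≈ 0.525; Pr(cardholder travelling abroad | fraud alert, genuine card theft) ≈ 0.338

Weight on cardholder travelling abroad=true, given the evidence: 0.086700 + 0.055200 = 0.141900
Denominator P(fraud alert): 0.04×0.68×0.75 + 0.51×0.68×0.25 + 0.45×0.32×0.75 + 0.69×0.32×0.25 = 0.270300
Posterior = 0.141900 / 0.270300 ≈ 0.525

Now condition on the additional information:
For the numerator, keep only cardholder travelling abroad=true terms: 0.69×0.25 = 0.172500
Normalizer over all consistent configurations: 0.45×0.75 + 0.69×0.25 = 0.510000
P(cardholder travelling abroad | fraud alert, genuine card theft) = 0.172500/0.510000 ≈ 0.338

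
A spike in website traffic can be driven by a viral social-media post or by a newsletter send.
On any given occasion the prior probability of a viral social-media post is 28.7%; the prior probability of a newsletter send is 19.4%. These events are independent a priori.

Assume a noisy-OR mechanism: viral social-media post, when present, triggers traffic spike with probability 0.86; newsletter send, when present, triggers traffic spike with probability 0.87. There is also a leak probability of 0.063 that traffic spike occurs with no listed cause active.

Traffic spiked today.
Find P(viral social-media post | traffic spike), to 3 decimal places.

P(viral social-media post | traffic spike) ≈ 0.619

Under noisy-OR, P(traffic spike | causes) = 1 − (1−0.063)·∏(1−qᵢ) over the active causes.
Numerator (weight on configurations with viral social-media post): 0.200977 + 0.054729 = 0.255706
Normalizer over all consistent configurations: 0.063*0.713*0.806 + 0.87819*0.713*0.194 + 0.86882*0.287*0.806 + 0.982947*0.287*0.194 = 0.413384
P(viral social-media post | traffic spike) = 0.255706/0.413384 ≈ 0.619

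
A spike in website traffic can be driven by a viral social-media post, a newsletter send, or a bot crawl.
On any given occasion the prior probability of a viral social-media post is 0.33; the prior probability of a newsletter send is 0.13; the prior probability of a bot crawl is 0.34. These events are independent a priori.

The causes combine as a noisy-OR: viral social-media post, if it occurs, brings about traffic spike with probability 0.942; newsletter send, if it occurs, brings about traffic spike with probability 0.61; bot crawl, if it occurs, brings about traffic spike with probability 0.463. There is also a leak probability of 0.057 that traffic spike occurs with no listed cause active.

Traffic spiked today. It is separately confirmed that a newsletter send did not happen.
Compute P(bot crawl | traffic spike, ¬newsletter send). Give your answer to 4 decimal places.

Under noisy-OR, P(traffic spike | causes) = 1 − (1−0.057)·∏(1−qᵢ) over the active causes.
P(traffic spike | ¬newsletter send) = 0.057×0.67×0.66 + 0.493609×0.67×0.34 + 0.945306×0.33×0.66 + 0.970629×0.33×0.34 = 0.025205 + 0.112444 + 0.205888 + 0.108905 = 0.452442
Of this, 0.221349 comes from 0.112444 + 0.108905 (the bot crawl=true cases).
Hence the posterior is 0.221349/0.452442 ≈ 0.4892.

P(bot crawl | traffic spike, ¬newsletter send) ≈ 0.4892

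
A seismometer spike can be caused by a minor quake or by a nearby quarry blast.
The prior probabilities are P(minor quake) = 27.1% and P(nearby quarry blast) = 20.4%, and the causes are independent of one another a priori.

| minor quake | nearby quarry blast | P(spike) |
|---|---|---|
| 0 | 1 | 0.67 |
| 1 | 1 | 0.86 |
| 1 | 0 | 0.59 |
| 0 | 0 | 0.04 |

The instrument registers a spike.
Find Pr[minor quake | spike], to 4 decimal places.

Pr[minor quake | spike] ≈ 0.5873

P(spike) = 0.04×0.729×0.796 + 0.67×0.729×0.204 + 0.59×0.271×0.796 + 0.86×0.271×0.204 = 0.023211 + 0.099640 + 0.127272 + 0.047544 = 0.297667
The minor quake-present share is 0.127272 + 0.047544 = 0.174816.
P(minor quake | spike) = 0.174816 / 0.297667 ≈ 0.5873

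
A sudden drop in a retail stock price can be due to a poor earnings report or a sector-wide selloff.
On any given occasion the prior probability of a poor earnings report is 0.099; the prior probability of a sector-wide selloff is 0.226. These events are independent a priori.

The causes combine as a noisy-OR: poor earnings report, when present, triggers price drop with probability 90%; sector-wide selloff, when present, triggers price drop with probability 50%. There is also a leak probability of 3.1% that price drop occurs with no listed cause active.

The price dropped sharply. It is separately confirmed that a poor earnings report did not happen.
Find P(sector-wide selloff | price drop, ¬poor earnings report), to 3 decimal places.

Under noisy-OR, P(price drop | causes) = 1 − (1−0.031)·∏(1−qᵢ) over the active causes.
By total probability over both values of sector-wide selloff:
  P(price drop | ¬poor earnings report) = 0.031×0.774 + 0.5155×0.226
        = 0.023994 + 0.116503 = 0.140497
Keeping only the sector-wide selloff-present terms gives 0.116503, so
  P(sector-wide selloff | price drop, ¬poor earnings report) = 0.116503 / 0.140497 ≈ 0.829

P(sector-wide selloff | price drop, ¬poor earnings report) ≈ 0.829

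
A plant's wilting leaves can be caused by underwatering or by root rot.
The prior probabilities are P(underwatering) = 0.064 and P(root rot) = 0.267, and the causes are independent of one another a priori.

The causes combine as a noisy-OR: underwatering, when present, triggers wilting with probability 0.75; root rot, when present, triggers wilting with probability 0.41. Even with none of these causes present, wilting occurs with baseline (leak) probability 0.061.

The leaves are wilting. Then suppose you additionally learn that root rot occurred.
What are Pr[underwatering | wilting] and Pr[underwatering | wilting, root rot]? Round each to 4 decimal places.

Pr[underwatering | wilting] ≈ 0.2482; Pr[underwatering | wilting, root rot] ≈ 0.1167

Under noisy-OR, P(wilting | causes) = 1 − (1−0.061)·∏(1−qᵢ) over the active causes.
P(wilting) = 0.061·0.936·0.733 + 0.44599·0.936·0.267 + 0.76525·0.064·0.733 + 0.861498·0.064·0.267 = 0.041851 + 0.111458 + 0.035899 + 0.014721 = 0.203929
Restricting to configurations with underwatering present: 0.035899 + 0.014721 = 0.050620.
P(underwatering | wilting) = 0.050620 / 0.203929 ≈ 0.2482

Now also conditioning on root rot=true:
For the numerator, keep only underwatering=true terms: 0.861498·0.064 = 0.055136
Normalizer over all consistent configurations: 0.44599·0.936 + 0.861498·0.064 = 0.472583
P(underwatering | wilting, root rot) = 0.055136/0.472583 ≈ 0.1167
This is intercausal reasoning (explaining away): once root rot accounts for the wilting, underwatering becomes less likely.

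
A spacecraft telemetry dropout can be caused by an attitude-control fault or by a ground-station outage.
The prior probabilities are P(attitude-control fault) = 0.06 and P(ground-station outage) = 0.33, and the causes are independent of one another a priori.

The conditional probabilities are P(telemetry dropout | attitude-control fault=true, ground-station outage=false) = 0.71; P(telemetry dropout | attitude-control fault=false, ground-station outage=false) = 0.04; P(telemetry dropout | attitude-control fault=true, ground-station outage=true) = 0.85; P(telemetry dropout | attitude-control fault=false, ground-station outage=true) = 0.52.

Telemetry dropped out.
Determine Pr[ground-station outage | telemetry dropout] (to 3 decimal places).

Pr[ground-station outage | telemetry dropout] ≈ 0.768

P(telemetry dropout) = 0.04*0.94*0.67 + 0.52*0.94*0.33 + 0.71*0.06*0.67 + 0.85*0.06*0.33 = 0.025192 + 0.161304 + 0.028542 + 0.016830 = 0.231868
Of this, 0.178134 comes from 0.161304 + 0.016830 (the ground-station outage=true cases).
Hence the posterior is 0.178134/0.231868 ≈ 0.768.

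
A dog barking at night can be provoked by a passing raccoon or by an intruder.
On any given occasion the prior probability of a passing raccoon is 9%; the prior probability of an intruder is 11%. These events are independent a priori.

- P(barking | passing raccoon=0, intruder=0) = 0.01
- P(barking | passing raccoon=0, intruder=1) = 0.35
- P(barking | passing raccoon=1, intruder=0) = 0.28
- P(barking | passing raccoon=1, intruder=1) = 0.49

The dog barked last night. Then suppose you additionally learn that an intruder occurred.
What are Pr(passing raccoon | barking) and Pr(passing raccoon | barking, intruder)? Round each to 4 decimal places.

Pr(passing raccoon | barking) ≈ 0.3874; Pr(passing raccoon | barking, intruder) ≈ 0.1216

P(barking) = 0.01·0.91·0.89 + 0.35·0.91·0.11 + 0.28·0.09·0.89 + 0.49·0.09·0.11 = 0.008099 + 0.035035 + 0.022428 + 0.004851 = 0.070413
The passing raccoon-present share is 0.022428 + 0.004851 = 0.027279.
P(passing raccoon | barking) = 0.027279 / 0.070413 ≈ 0.3874

With the extra evidence:
P(barking | intruder) = 0.35*0.91 + 0.49*0.09 = 0.318500 + 0.044100 = 0.362600
Of this, 0.044100 comes from 0.49*0.09 (the passing raccoon=true cases).
Hence the posterior is 0.044100/0.362600 ≈ 0.1216.
Conditioning on intruder lowers the posterior on passing raccoon: the classic explaining-away effect in a common-effect structure.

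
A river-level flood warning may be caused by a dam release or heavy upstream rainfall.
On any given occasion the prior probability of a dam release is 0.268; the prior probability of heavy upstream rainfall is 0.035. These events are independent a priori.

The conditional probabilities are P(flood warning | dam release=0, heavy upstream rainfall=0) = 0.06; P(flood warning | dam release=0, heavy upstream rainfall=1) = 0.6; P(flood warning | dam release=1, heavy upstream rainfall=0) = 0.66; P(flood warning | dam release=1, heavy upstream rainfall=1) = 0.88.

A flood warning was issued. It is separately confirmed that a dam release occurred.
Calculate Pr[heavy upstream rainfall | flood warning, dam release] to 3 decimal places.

Pr[heavy upstream rainfall | flood warning, dam release] ≈ 0.046

Numerator (weight on configurations with heavy upstream rainfall): 0.88·0.035 = 0.030800
Normalizer over all consistent configurations: 0.66·0.965 + 0.88·0.035 = 0.667700
P(heavy upstream rainfall | flood warning, dam release) = 0.030800/0.667700 ≈ 0.046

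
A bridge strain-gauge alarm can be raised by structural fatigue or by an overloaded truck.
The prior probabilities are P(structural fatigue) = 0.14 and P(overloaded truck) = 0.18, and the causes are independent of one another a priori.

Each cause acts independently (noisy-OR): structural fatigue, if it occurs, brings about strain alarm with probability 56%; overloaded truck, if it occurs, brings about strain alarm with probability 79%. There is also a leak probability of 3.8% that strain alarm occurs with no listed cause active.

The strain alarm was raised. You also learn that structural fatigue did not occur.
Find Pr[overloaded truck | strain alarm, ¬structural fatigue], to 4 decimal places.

Pr[overloaded truck | strain alarm, ¬structural fatigue] ≈ 0.8217

Under noisy-OR, P(strain alarm | causes) = 1 − (1−0.038)·∏(1−qᵢ) over the active causes.
P(strain alarm | ¬structural fatigue) = 0.038×0.82 + 0.79798×0.18 = 0.031160 + 0.143636 = 0.174796
Restricting to configurations with overloaded truck present: 0.79798×0.18 = 0.143636.
Hence the posterior is 0.143636/0.174796 ≈ 0.8217.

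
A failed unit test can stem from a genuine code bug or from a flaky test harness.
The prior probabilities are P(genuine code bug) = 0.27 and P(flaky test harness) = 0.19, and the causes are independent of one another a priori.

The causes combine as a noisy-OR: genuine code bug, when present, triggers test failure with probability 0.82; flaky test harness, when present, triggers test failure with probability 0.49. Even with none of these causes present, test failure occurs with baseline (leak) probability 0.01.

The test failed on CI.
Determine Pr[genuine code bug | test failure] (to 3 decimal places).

Pr[genuine code bug | test failure] ≈ 0.752

Under noisy-OR, P(test failure | causes) = 1 − (1−0.01)·∏(1−qᵢ) over the active causes.
By total probability over the 4 (genuine code bug, flaky test harness) configurations:
  P(test failure) = 0.01·0.73·0.81 + 0.4951·0.73·0.19 + 0.8218·0.27·0.81 + 0.909118·0.27·0.19
        = 0.005913 + 0.068670 + 0.179728 + 0.046638 = 0.300949
Keeping only the genuine code bug-present terms gives 0.226366, so
  P(genuine code bug | test failure) = 0.226366 / 0.300949 ≈ 0.752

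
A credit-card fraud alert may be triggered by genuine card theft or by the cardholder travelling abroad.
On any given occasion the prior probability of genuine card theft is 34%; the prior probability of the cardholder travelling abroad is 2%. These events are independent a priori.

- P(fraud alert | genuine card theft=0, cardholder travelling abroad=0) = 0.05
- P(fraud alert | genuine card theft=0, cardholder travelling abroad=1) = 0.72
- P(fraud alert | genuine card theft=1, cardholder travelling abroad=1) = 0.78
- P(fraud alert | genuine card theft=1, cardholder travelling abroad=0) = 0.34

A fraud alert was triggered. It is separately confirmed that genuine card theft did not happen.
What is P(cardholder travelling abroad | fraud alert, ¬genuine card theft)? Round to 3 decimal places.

P(fraud alert | ¬genuine card theft) = 0.05×0.98 + 0.72×0.02 = 0.049000 + 0.014400 = 0.063400
Restricting to configurations with cardholder travelling abroad present: 0.72×0.02 = 0.014400.
Hence the posterior is 0.014400/0.063400 ≈ 0.227.

P(cardholder travelling abroad | fraud alert, ¬genuine card theft) ≈ 0.227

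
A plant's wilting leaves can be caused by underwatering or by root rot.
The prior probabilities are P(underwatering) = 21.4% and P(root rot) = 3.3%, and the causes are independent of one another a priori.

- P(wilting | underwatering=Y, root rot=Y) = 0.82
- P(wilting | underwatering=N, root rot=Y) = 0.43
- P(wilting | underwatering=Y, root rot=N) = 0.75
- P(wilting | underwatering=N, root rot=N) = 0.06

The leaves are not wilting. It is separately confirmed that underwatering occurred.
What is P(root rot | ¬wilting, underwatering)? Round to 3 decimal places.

P(root rot | ¬wilting, underwatering) ≈ 0.024

Sum P(¬wilting|·) weighted by the priors over both values of root rot:
  P(¬wilting | underwatering) = 0.25×0.967 + 0.18×0.033
        = 0.241750 + 0.005940 = 0.247690
Configurations with root rot contribute 0.005940, so
  P(root rot | ¬wilting, underwatering) = 0.005940 / 0.247690 ≈ 0.024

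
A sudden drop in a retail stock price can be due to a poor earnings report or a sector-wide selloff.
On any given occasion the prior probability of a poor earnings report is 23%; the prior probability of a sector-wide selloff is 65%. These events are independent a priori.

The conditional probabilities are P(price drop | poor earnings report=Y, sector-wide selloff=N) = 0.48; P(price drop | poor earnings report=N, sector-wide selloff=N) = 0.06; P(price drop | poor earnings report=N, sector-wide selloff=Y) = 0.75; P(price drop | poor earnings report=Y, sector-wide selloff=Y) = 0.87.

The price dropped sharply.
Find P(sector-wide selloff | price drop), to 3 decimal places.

P(price drop) = 0.06·0.77·0.35 + 0.75·0.77·0.65 + 0.48·0.23·0.35 + 0.87·0.23·0.65 = 0.016170 + 0.375375 + 0.038640 + 0.130065 = 0.560250
Restricting to configurations with sector-wide selloff present: 0.375375 + 0.130065 = 0.505440.
P(sector-wide selloff | price drop) = 0.505440 / 0.560250 ≈ 0.902

P(sector-wide selloff | price drop) ≈ 0.902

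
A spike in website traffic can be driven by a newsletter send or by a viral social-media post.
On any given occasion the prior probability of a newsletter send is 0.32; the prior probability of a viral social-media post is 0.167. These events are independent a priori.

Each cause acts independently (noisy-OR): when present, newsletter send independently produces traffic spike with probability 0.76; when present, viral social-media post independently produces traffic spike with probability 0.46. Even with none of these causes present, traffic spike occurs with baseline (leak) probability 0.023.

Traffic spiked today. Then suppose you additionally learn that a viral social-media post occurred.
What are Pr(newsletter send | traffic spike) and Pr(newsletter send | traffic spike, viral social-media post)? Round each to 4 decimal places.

Under noisy-OR, P(traffic spike | causes) = 1 − (1−0.023)·∏(1−qᵢ) over the active causes.
By total probability over the 4 (newsletter send, viral social-media post) configurations:
  P(traffic spike) = 0.023·0.68·0.833 + 0.47242·0.68·0.167 + 0.76552·0.32·0.833 + 0.873381·0.32·0.167
        = 0.013028 + 0.053648 + 0.204057 + 0.046673 = 0.317406
Keeping only the newsletter send-present terms gives 0.250730, so
  P(newsletter send | traffic spike) = 0.250730 / 0.317406 ≈ 0.7899

Now also conditioning on viral social-media post=true:
For the numerator, keep only newsletter send=true terms: 0.873381×0.32 = 0.279482
Denominator P(traffic spike | viral social-media post): 0.47242×0.68 + 0.873381×0.32 = 0.600728
Posterior = 0.279482 / 0.600728 ≈ 0.4652

Pr(newsletter send | traffic spike) ≈ 0.7899; Pr(newsletter send | traffic spike, viral social-media post) ≈ 0.4652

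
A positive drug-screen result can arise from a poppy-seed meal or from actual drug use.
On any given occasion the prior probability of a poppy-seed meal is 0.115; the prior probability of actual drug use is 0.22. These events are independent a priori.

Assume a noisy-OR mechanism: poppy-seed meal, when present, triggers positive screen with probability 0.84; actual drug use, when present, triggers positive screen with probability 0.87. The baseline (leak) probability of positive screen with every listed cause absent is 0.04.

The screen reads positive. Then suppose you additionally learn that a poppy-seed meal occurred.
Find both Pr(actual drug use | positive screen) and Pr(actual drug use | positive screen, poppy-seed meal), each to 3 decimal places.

Pr(actual drug use | positive screen) ≈ 0.653; Pr(actual drug use | positive screen, poppy-seed meal) ≈ 0.246

Under noisy-OR, P(positive screen | causes) = 1 − (1−0.04)·∏(1−qᵢ) over the active causes.
P(positive screen) = 0.04*0.885*0.78 + 0.8752*0.885*0.22 + 0.8464*0.115*0.78 + 0.980032*0.115*0.22 = 0.027612 + 0.170401 + 0.075922 + 0.024795 = 0.298730
Restricting to configurations with actual drug use present: 0.170401 + 0.024795 = 0.195196.
Hence the posterior is 0.195196/0.298730 ≈ 0.653.

Now also conditioning on poppy-seed meal=true:
Sum P(positive screen|·) weighted by the priors over both values of actual drug use:
  P(positive screen | poppy-seed meal) = 0.8464×0.78 + 0.980032×0.22
        = 0.660192 + 0.215607 = 0.875799
Keeping only the actual drug use-present terms gives 0.215607, so
  P(actual drug use | positive screen, poppy-seed meal) = 0.215607 / 0.875799 ≈ 0.246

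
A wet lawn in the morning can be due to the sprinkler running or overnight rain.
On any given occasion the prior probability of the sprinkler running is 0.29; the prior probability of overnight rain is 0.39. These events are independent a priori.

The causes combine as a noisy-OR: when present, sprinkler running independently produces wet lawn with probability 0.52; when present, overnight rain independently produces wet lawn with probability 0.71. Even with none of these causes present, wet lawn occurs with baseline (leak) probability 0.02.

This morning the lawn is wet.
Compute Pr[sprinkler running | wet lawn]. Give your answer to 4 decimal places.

Pr[sprinkler running | wet lawn] ≈ 0.4805

Under noisy-OR, P(wet lawn | causes) = 1 − (1−0.02)·∏(1−qᵢ) over the active causes.
P(wet lawn) = 0.02*0.71*0.61 + 0.7158*0.71*0.39 + 0.5296*0.29*0.61 + 0.863584*0.29*0.39 = 0.008662 + 0.198205 + 0.093686 + 0.097671 = 0.398224
The sprinkler running-present share is 0.093686 + 0.097671 = 0.191357.
So P(sprinkler running | wet lawn) = 0.191357/0.398224 ≈ 0.4805.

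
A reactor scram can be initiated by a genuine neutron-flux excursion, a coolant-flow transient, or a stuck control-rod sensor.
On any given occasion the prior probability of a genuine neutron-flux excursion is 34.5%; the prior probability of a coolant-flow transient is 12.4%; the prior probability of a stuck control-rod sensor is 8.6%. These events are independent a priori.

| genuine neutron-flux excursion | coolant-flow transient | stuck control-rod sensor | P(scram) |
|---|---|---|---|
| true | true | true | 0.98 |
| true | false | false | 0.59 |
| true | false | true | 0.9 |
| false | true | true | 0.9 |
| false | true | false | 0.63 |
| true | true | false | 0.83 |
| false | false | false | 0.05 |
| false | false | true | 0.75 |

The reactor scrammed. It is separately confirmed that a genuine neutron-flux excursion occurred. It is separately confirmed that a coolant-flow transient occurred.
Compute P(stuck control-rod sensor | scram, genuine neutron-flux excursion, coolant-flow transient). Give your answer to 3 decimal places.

P(stuck control-rod sensor | scram, genuine neutron-flux excursion, coolant-flow transient) ≈ 0.100

P(scram | genuine neutron-flux excursion, coolant-flow transient) = 0.83*0.914 + 0.98*0.086 = 0.758620 + 0.084280 = 0.842900
Restricting to configurations with stuck control-rod sensor present: 0.98*0.086 = 0.084280.
P(stuck control-rod sensor | scram, genuine neutron-flux excursion, coolant-flow transient) = 0.084280 / 0.842900 ≈ 0.100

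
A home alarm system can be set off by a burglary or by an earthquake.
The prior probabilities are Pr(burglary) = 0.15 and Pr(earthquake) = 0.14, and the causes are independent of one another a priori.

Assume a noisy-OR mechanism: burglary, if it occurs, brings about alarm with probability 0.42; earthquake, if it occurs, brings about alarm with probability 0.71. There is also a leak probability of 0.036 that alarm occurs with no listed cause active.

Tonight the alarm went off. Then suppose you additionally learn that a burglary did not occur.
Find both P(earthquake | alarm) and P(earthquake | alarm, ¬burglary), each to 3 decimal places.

Under noisy-OR, P(alarm | causes) = 1 − (1−0.036)·∏(1−qᵢ) over the active causes.
Weight on earthquake=true, given the evidence: 0.085732 + 0.017595 = 0.103327
Normalizer over all consistent configurations: 0.036·0.85·0.86 + 0.72044·0.85·0.14 + 0.44088·0.15·0.86 + 0.837855·0.15·0.14 = 0.186517
P(earthquake | alarm) = 0.103327/0.186517 ≈ 0.554

Now also conditioning on burglary≠true:
Sum P(alarm|·) weighted by the priors over both values of earthquake:
  P(alarm | ¬burglary) = 0.036×0.86 + 0.72044×0.14
        = 0.030960 + 0.100862 = 0.131822
Configurations with earthquake contribute 0.100862, so
  P(earthquake | alarm, ¬burglary) = 0.100862 / 0.131822 ≈ 0.765
Ruling out burglary raises the posterior on earthquake — the flip side of explaining away.

P(earthquake | alarm) ≈ 0.554; P(earthquake | alarm, ¬burglary) ≈ 0.765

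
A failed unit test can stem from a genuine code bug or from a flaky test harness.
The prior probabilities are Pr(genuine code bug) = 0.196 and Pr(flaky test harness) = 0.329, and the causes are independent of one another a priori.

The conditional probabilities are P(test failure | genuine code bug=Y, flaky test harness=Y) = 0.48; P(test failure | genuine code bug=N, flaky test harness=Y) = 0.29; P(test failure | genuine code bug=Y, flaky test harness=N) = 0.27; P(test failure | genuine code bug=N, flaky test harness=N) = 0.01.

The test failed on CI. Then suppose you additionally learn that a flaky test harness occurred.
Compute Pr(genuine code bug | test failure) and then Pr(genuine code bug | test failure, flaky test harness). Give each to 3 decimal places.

Pr(genuine code bug | test failure) ≈ 0.447; Pr(genuine code bug | test failure, flaky test harness) ≈ 0.287

P(test failure) = 0.01×0.804×0.671 + 0.29×0.804×0.329 + 0.27×0.196×0.671 + 0.48×0.196×0.329 = 0.005395 + 0.076710 + 0.035509 + 0.030952 = 0.148566
The genuine code bug-present share is 0.035509 + 0.030952 = 0.066461.
P(genuine code bug | test failure) = 0.066461 / 0.148566 ≈ 0.447

Now condition on the additional information:
Enumerate both values of genuine code bug and weight by the priors:
  P(test failure | flaky test harness) = 0.29*0.804 + 0.48*0.196
        = 0.233160 + 0.094080 = 0.327240
Configurations with genuine code bug contribute 0.094080, so
  P(genuine code bug | test failure, flaky test harness) = 0.094080 / 0.327240 ≈ 0.287
The drop from 0.447 to 0.287 is the explaining-away (discounting) effect.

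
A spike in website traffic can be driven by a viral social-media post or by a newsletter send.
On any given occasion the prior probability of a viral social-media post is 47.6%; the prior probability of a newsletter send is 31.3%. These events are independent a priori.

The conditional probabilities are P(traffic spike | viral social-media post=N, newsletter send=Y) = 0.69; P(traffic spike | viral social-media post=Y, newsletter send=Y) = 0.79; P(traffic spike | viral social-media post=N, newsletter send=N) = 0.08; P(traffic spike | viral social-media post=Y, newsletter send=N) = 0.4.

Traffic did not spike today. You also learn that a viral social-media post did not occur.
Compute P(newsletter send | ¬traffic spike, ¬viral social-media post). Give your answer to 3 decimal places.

P(¬traffic spike | ¬viral social-media post) = 0.92·0.687 + 0.31·0.313 = 0.632040 + 0.097030 = 0.729070
Of this, 0.097030 comes from 0.31·0.313 (the newsletter send=true cases).
So P(newsletter send | ¬traffic spike, ¬viral social-media post) = 0.097030/0.729070 ≈ 0.133.

P(newsletter send | ¬traffic spike, ¬viral social-media post) ≈ 0.133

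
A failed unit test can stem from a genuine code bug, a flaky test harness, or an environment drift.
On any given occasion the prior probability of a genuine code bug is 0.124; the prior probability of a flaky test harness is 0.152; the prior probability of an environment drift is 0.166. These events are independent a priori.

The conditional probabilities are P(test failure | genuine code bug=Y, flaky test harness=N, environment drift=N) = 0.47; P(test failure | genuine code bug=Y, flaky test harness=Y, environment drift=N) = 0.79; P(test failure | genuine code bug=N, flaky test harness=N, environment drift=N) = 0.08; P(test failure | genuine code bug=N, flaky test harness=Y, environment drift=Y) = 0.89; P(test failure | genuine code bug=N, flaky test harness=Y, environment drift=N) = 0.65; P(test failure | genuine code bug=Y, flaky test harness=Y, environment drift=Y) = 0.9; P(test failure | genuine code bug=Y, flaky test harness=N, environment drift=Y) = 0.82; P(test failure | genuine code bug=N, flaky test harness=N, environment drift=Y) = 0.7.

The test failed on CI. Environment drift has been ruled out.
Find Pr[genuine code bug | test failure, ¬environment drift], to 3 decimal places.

Pr[genuine code bug | test failure, ¬environment drift] ≈ 0.306

P(test failure | ¬environment drift) = 0.08*0.876*0.848 + 0.65*0.876*0.152 + 0.47*0.124*0.848 + 0.79*0.124*0.152 = 0.059428 + 0.086549 + 0.049421 + 0.014890 = 0.210288
The genuine code bug-present share is 0.049421 + 0.014890 = 0.064311.
Hence the posterior is 0.064311/0.210288 ≈ 0.306.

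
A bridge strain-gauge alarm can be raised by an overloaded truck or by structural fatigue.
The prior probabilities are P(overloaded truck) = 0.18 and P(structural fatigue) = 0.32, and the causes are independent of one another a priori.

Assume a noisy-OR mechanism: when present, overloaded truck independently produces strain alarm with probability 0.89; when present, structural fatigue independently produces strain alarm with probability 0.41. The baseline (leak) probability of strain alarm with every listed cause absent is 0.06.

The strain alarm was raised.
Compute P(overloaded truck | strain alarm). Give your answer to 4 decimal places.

Under noisy-OR, P(strain alarm | causes) = 1 − (1−0.06)·∏(1−qᵢ) over the active causes.
Numerator (weight on configurations with overloaded truck): 0.109744 + 0.054086 = 0.163830
Denominator P(strain alarm): 0.06*0.82*0.68 + 0.4454*0.82*0.32 + 0.8966*0.18*0.68 + 0.938994*0.18*0.32 = 0.314159
Posterior = 0.163830 / 0.314159 ≈ 0.5215

P(overloaded truck | strain alarm) ≈ 0.5215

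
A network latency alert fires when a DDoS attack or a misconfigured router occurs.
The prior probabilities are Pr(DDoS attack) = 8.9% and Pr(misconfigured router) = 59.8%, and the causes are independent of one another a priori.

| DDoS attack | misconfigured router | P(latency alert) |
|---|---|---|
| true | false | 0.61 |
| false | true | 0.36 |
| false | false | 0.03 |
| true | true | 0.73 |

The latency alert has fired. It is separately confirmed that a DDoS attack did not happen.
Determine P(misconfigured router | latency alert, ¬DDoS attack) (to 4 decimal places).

P(misconfigured router | latency alert, ¬DDoS attack) ≈ 0.9470

By total probability over both values of misconfigured router:
  P(latency alert | ¬DDoS attack) = 0.03·0.402 + 0.36·0.598
        = 0.012060 + 0.215280 = 0.227340
The terms with misconfigured router present sum to 0.215280, so
  P(misconfigured router | latency alert, ¬DDoS attack) = 0.215280 / 0.227340 ≈ 0.9470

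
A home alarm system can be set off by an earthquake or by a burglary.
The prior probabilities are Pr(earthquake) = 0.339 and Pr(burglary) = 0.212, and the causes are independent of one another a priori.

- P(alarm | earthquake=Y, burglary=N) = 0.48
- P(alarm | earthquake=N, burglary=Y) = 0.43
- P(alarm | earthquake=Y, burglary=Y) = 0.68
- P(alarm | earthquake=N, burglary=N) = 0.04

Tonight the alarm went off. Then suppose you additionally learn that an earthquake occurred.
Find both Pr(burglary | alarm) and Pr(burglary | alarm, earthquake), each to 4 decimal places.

Pr(burglary | alarm) ≈ 0.4227; Pr(burglary | alarm, earthquake) ≈ 0.2760

By total probability over the 4 (earthquake, burglary) configurations:
  P(alarm) = 0.04·0.661·0.788 + 0.43·0.661·0.212 + 0.48·0.339·0.788 + 0.68·0.339·0.212
        = 0.020835 + 0.060257 + 0.128223 + 0.048870 = 0.258185
Configurations with burglary contribute 0.109127, so
  P(burglary | alarm) = 0.109127 / 0.258185 ≈ 0.4227

Now condition on the additional information:
By total probability over both values of burglary:
  P(alarm | earthquake) = 0.48·0.788 + 0.68·0.212
        = 0.378240 + 0.144160 = 0.522400
The terms with burglary present sum to 0.144160, so
  P(burglary | alarm, earthquake) = 0.144160 / 0.522400 ≈ 0.2760
Conditioning on earthquake lowers the posterior on burglary: the classic explaining-away effect in a common-effect structure.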